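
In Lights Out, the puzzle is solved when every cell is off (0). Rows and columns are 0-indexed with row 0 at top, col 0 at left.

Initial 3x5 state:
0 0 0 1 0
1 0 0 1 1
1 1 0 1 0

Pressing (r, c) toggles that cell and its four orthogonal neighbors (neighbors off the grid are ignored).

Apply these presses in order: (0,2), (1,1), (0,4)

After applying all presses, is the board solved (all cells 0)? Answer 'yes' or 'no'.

After press 1 at (0,2):
0 1 1 0 0
1 0 1 1 1
1 1 0 1 0

After press 2 at (1,1):
0 0 1 0 0
0 1 0 1 1
1 0 0 1 0

After press 3 at (0,4):
0 0 1 1 1
0 1 0 1 0
1 0 0 1 0

Lights still on: 7

Answer: no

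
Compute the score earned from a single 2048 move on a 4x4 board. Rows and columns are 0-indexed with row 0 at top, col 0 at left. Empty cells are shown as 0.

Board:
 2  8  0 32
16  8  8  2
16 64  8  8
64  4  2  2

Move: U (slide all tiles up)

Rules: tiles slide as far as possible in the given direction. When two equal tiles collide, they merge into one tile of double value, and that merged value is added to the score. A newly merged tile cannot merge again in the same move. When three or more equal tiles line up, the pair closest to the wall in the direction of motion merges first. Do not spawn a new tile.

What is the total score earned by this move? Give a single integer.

Answer: 64

Derivation:
Slide up:
col 0: [2, 16, 16, 64] -> [2, 32, 64, 0]  score +32 (running 32)
col 1: [8, 8, 64, 4] -> [16, 64, 4, 0]  score +16 (running 48)
col 2: [0, 8, 8, 2] -> [16, 2, 0, 0]  score +16 (running 64)
col 3: [32, 2, 8, 2] -> [32, 2, 8, 2]  score +0 (running 64)
Board after move:
 2 16 16 32
32 64  2  2
64  4  0  8
 0  0  0  2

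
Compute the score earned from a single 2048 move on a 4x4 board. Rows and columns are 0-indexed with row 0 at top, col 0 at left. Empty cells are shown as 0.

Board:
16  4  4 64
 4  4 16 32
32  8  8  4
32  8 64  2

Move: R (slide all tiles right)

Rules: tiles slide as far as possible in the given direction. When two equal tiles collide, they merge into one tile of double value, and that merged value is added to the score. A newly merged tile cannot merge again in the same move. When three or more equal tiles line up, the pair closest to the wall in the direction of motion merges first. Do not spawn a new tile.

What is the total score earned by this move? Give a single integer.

Slide right:
row 0: [16, 4, 4, 64] -> [0, 16, 8, 64]  score +8 (running 8)
row 1: [4, 4, 16, 32] -> [0, 8, 16, 32]  score +8 (running 16)
row 2: [32, 8, 8, 4] -> [0, 32, 16, 4]  score +16 (running 32)
row 3: [32, 8, 64, 2] -> [32, 8, 64, 2]  score +0 (running 32)
Board after move:
 0 16  8 64
 0  8 16 32
 0 32 16  4
32  8 64  2

Answer: 32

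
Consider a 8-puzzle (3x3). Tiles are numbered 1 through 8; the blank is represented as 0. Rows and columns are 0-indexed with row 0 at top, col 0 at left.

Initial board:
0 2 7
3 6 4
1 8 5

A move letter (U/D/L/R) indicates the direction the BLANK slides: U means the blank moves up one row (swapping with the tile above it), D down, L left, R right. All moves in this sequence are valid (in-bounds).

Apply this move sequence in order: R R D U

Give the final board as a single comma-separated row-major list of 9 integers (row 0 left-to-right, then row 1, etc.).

After move 1 (R):
2 0 7
3 6 4
1 8 5

After move 2 (R):
2 7 0
3 6 4
1 8 5

After move 3 (D):
2 7 4
3 6 0
1 8 5

After move 4 (U):
2 7 0
3 6 4
1 8 5

Answer: 2, 7, 0, 3, 6, 4, 1, 8, 5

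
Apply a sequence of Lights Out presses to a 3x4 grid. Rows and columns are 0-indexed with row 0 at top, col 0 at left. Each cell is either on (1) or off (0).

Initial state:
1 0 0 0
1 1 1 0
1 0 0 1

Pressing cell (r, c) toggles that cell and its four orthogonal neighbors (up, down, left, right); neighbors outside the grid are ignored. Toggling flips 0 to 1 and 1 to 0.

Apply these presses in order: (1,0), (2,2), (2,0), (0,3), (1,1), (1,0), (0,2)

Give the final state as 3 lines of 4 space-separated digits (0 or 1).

Answer: 1 0 0 0
1 0 0 1
0 1 1 0

Derivation:
After press 1 at (1,0):
0 0 0 0
0 0 1 0
0 0 0 1

After press 2 at (2,2):
0 0 0 0
0 0 0 0
0 1 1 0

After press 3 at (2,0):
0 0 0 0
1 0 0 0
1 0 1 0

After press 4 at (0,3):
0 0 1 1
1 0 0 1
1 0 1 0

After press 5 at (1,1):
0 1 1 1
0 1 1 1
1 1 1 0

After press 6 at (1,0):
1 1 1 1
1 0 1 1
0 1 1 0

After press 7 at (0,2):
1 0 0 0
1 0 0 1
0 1 1 0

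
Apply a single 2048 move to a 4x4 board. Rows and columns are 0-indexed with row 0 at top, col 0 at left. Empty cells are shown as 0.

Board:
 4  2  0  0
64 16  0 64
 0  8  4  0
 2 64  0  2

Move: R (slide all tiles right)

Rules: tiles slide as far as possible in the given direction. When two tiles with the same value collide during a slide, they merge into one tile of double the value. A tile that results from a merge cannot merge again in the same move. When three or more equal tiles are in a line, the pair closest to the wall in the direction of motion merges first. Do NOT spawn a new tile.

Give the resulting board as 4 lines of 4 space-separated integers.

Slide right:
row 0: [4, 2, 0, 0] -> [0, 0, 4, 2]
row 1: [64, 16, 0, 64] -> [0, 64, 16, 64]
row 2: [0, 8, 4, 0] -> [0, 0, 8, 4]
row 3: [2, 64, 0, 2] -> [0, 2, 64, 2]

Answer:  0  0  4  2
 0 64 16 64
 0  0  8  4
 0  2 64  2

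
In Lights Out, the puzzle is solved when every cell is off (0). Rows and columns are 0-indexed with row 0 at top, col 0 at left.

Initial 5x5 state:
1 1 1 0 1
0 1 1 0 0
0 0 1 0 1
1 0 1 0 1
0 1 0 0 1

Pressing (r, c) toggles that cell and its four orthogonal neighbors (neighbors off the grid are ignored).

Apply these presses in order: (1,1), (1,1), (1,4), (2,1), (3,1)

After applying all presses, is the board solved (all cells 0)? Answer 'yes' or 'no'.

Answer: no

Derivation:
After press 1 at (1,1):
1 0 1 0 1
1 0 0 0 0
0 1 1 0 1
1 0 1 0 1
0 1 0 0 1

After press 2 at (1,1):
1 1 1 0 1
0 1 1 0 0
0 0 1 0 1
1 0 1 0 1
0 1 0 0 1

After press 3 at (1,4):
1 1 1 0 0
0 1 1 1 1
0 0 1 0 0
1 0 1 0 1
0 1 0 0 1

After press 4 at (2,1):
1 1 1 0 0
0 0 1 1 1
1 1 0 0 0
1 1 1 0 1
0 1 0 0 1

After press 5 at (3,1):
1 1 1 0 0
0 0 1 1 1
1 0 0 0 0
0 0 0 0 1
0 0 0 0 1

Lights still on: 9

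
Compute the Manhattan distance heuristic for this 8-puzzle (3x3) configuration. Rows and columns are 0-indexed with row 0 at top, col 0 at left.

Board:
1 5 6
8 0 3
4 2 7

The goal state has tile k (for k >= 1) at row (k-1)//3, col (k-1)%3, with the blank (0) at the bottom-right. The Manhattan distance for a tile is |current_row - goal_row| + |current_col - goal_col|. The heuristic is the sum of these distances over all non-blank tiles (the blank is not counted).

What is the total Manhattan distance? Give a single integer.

Answer: 10

Derivation:
Tile 1: at (0,0), goal (0,0), distance |0-0|+|0-0| = 0
Tile 5: at (0,1), goal (1,1), distance |0-1|+|1-1| = 1
Tile 6: at (0,2), goal (1,2), distance |0-1|+|2-2| = 1
Tile 8: at (1,0), goal (2,1), distance |1-2|+|0-1| = 2
Tile 3: at (1,2), goal (0,2), distance |1-0|+|2-2| = 1
Tile 4: at (2,0), goal (1,0), distance |2-1|+|0-0| = 1
Tile 2: at (2,1), goal (0,1), distance |2-0|+|1-1| = 2
Tile 7: at (2,2), goal (2,0), distance |2-2|+|2-0| = 2
Sum: 0 + 1 + 1 + 2 + 1 + 1 + 2 + 2 = 10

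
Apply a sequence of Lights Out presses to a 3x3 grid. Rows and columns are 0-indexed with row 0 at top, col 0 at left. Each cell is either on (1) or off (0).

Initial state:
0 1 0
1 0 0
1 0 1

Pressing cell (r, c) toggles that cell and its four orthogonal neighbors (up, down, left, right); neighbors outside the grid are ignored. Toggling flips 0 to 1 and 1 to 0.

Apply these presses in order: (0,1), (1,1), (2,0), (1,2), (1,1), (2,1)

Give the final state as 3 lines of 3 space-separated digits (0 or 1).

Answer: 1 0 0
0 1 1
1 0 1

Derivation:
After press 1 at (0,1):
1 0 1
1 1 0
1 0 1

After press 2 at (1,1):
1 1 1
0 0 1
1 1 1

After press 3 at (2,0):
1 1 1
1 0 1
0 0 1

After press 4 at (1,2):
1 1 0
1 1 0
0 0 0

After press 5 at (1,1):
1 0 0
0 0 1
0 1 0

After press 6 at (2,1):
1 0 0
0 1 1
1 0 1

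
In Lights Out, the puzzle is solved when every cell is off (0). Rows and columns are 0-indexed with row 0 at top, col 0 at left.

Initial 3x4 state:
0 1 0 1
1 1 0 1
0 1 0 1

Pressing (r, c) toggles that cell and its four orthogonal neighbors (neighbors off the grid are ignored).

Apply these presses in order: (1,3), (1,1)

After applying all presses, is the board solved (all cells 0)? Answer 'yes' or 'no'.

Answer: yes

Derivation:
After press 1 at (1,3):
0 1 0 0
1 1 1 0
0 1 0 0

After press 2 at (1,1):
0 0 0 0
0 0 0 0
0 0 0 0

Lights still on: 0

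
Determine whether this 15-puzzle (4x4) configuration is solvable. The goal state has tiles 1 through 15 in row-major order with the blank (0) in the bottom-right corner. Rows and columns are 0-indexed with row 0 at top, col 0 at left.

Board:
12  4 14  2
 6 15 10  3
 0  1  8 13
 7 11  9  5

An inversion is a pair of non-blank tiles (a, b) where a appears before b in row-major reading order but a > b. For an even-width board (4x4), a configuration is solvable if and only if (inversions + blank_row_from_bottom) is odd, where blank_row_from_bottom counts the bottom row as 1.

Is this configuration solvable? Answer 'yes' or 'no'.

Inversions: 55
Blank is in row 2 (0-indexed from top), which is row 2 counting from the bottom (bottom = 1).
55 + 2 = 57, which is odd, so the puzzle is solvable.

Answer: yes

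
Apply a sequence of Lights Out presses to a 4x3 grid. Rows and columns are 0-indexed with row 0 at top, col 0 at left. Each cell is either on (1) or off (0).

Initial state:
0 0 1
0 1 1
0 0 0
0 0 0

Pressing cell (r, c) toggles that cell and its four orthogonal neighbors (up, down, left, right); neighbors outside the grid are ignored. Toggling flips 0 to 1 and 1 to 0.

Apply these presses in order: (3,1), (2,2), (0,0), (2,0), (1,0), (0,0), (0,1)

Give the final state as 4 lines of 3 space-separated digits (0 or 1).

Answer: 0 1 0
0 1 0
0 1 1
0 1 0

Derivation:
After press 1 at (3,1):
0 0 1
0 1 1
0 1 0
1 1 1

After press 2 at (2,2):
0 0 1
0 1 0
0 0 1
1 1 0

After press 3 at (0,0):
1 1 1
1 1 0
0 0 1
1 1 0

After press 4 at (2,0):
1 1 1
0 1 0
1 1 1
0 1 0

After press 5 at (1,0):
0 1 1
1 0 0
0 1 1
0 1 0

After press 6 at (0,0):
1 0 1
0 0 0
0 1 1
0 1 0

After press 7 at (0,1):
0 1 0
0 1 0
0 1 1
0 1 0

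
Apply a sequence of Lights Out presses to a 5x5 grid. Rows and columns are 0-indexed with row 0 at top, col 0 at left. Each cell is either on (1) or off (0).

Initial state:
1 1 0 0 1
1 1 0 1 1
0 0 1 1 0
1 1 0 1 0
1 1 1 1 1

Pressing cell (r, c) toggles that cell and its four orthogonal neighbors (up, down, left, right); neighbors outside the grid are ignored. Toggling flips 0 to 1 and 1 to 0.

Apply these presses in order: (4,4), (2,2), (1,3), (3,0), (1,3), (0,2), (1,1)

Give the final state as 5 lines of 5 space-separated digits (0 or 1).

Answer: 1 1 1 1 1
0 0 1 1 1
1 0 0 0 0
0 0 1 1 1
0 1 1 0 0

Derivation:
After press 1 at (4,4):
1 1 0 0 1
1 1 0 1 1
0 0 1 1 0
1 1 0 1 1
1 1 1 0 0

After press 2 at (2,2):
1 1 0 0 1
1 1 1 1 1
0 1 0 0 0
1 1 1 1 1
1 1 1 0 0

After press 3 at (1,3):
1 1 0 1 1
1 1 0 0 0
0 1 0 1 0
1 1 1 1 1
1 1 1 0 0

After press 4 at (3,0):
1 1 0 1 1
1 1 0 0 0
1 1 0 1 0
0 0 1 1 1
0 1 1 0 0

After press 5 at (1,3):
1 1 0 0 1
1 1 1 1 1
1 1 0 0 0
0 0 1 1 1
0 1 1 0 0

After press 6 at (0,2):
1 0 1 1 1
1 1 0 1 1
1 1 0 0 0
0 0 1 1 1
0 1 1 0 0

After press 7 at (1,1):
1 1 1 1 1
0 0 1 1 1
1 0 0 0 0
0 0 1 1 1
0 1 1 0 0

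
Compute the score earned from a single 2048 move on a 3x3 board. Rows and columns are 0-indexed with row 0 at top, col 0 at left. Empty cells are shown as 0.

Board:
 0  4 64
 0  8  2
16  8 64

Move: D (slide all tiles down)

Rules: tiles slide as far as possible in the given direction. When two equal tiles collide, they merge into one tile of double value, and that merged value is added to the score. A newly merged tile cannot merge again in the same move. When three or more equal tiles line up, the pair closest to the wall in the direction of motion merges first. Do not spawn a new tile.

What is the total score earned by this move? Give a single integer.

Slide down:
col 0: [0, 0, 16] -> [0, 0, 16]  score +0 (running 0)
col 1: [4, 8, 8] -> [0, 4, 16]  score +16 (running 16)
col 2: [64, 2, 64] -> [64, 2, 64]  score +0 (running 16)
Board after move:
 0  0 64
 0  4  2
16 16 64

Answer: 16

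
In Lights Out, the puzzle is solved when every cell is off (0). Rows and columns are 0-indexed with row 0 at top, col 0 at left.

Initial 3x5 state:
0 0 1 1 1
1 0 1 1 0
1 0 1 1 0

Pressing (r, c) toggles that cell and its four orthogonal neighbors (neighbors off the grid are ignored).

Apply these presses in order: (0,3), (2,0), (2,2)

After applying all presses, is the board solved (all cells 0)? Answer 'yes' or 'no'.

After press 1 at (0,3):
0 0 0 0 0
1 0 1 0 0
1 0 1 1 0

After press 2 at (2,0):
0 0 0 0 0
0 0 1 0 0
0 1 1 1 0

After press 3 at (2,2):
0 0 0 0 0
0 0 0 0 0
0 0 0 0 0

Lights still on: 0

Answer: yes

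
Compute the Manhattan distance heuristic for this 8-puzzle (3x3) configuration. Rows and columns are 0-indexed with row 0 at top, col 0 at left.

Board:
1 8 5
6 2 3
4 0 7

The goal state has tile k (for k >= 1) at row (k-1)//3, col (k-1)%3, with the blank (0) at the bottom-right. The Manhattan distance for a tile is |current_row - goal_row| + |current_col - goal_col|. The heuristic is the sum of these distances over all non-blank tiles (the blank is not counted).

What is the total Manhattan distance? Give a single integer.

Tile 1: (0,0)->(0,0) = 0
Tile 8: (0,1)->(2,1) = 2
Tile 5: (0,2)->(1,1) = 2
Tile 6: (1,0)->(1,2) = 2
Tile 2: (1,1)->(0,1) = 1
Tile 3: (1,2)->(0,2) = 1
Tile 4: (2,0)->(1,0) = 1
Tile 7: (2,2)->(2,0) = 2
Sum: 0 + 2 + 2 + 2 + 1 + 1 + 1 + 2 = 11

Answer: 11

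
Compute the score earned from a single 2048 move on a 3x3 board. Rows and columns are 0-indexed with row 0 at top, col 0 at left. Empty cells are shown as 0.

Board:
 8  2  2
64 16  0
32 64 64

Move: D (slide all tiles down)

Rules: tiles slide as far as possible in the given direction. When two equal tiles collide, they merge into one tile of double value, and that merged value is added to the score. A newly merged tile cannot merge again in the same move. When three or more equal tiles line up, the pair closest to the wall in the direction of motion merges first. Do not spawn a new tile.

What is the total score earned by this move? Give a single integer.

Answer: 0

Derivation:
Slide down:
col 0: [8, 64, 32] -> [8, 64, 32]  score +0 (running 0)
col 1: [2, 16, 64] -> [2, 16, 64]  score +0 (running 0)
col 2: [2, 0, 64] -> [0, 2, 64]  score +0 (running 0)
Board after move:
 8  2  0
64 16  2
32 64 64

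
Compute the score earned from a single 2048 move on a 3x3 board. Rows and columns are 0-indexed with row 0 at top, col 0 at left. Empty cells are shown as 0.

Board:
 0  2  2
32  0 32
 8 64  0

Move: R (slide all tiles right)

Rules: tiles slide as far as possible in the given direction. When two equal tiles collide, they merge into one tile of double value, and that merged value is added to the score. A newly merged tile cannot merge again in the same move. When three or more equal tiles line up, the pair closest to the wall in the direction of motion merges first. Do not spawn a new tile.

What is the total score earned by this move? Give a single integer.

Slide right:
row 0: [0, 2, 2] -> [0, 0, 4]  score +4 (running 4)
row 1: [32, 0, 32] -> [0, 0, 64]  score +64 (running 68)
row 2: [8, 64, 0] -> [0, 8, 64]  score +0 (running 68)
Board after move:
 0  0  4
 0  0 64
 0  8 64

Answer: 68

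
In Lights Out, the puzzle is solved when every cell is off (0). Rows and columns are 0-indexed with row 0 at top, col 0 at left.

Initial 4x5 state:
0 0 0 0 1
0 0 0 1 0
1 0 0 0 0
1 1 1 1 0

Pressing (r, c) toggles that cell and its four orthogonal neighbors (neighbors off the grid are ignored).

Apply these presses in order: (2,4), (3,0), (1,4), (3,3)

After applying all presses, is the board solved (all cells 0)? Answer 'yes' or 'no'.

After press 1 at (2,4):
0 0 0 0 1
0 0 0 1 1
1 0 0 1 1
1 1 1 1 1

After press 2 at (3,0):
0 0 0 0 1
0 0 0 1 1
0 0 0 1 1
0 0 1 1 1

After press 3 at (1,4):
0 0 0 0 0
0 0 0 0 0
0 0 0 1 0
0 0 1 1 1

After press 4 at (3,3):
0 0 0 0 0
0 0 0 0 0
0 0 0 0 0
0 0 0 0 0

Lights still on: 0

Answer: yes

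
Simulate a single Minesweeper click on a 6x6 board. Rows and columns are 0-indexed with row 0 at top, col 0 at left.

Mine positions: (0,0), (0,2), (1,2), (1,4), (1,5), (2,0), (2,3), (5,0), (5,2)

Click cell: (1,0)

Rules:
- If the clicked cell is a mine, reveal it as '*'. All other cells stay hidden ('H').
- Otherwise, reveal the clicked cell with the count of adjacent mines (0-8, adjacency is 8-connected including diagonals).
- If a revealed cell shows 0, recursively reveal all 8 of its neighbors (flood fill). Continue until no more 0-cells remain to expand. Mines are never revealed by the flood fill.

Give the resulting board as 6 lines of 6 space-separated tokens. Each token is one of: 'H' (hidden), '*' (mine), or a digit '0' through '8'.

H H H H H H
2 H H H H H
H H H H H H
H H H H H H
H H H H H H
H H H H H H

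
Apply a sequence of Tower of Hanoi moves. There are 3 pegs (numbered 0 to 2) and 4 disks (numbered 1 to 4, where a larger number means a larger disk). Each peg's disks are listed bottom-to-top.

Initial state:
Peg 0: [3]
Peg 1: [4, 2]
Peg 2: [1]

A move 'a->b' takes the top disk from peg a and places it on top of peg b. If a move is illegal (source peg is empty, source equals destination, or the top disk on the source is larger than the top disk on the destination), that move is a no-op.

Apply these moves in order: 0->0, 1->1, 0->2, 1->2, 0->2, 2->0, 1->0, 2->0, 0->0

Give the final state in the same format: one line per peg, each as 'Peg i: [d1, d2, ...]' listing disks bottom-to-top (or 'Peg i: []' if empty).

Answer: Peg 0: [3, 1]
Peg 1: [4, 2]
Peg 2: []

Derivation:
After move 1 (0->0):
Peg 0: [3]
Peg 1: [4, 2]
Peg 2: [1]

After move 2 (1->1):
Peg 0: [3]
Peg 1: [4, 2]
Peg 2: [1]

After move 3 (0->2):
Peg 0: [3]
Peg 1: [4, 2]
Peg 2: [1]

After move 4 (1->2):
Peg 0: [3]
Peg 1: [4, 2]
Peg 2: [1]

After move 5 (0->2):
Peg 0: [3]
Peg 1: [4, 2]
Peg 2: [1]

After move 6 (2->0):
Peg 0: [3, 1]
Peg 1: [4, 2]
Peg 2: []

After move 7 (1->0):
Peg 0: [3, 1]
Peg 1: [4, 2]
Peg 2: []

After move 8 (2->0):
Peg 0: [3, 1]
Peg 1: [4, 2]
Peg 2: []

After move 9 (0->0):
Peg 0: [3, 1]
Peg 1: [4, 2]
Peg 2: []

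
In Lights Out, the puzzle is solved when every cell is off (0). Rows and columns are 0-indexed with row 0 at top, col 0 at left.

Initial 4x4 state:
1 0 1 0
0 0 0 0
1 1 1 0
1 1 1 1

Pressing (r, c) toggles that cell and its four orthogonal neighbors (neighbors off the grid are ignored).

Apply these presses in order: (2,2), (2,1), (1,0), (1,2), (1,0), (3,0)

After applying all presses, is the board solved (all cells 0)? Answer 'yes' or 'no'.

After press 1 at (2,2):
1 0 1 0
0 0 1 0
1 0 0 1
1 1 0 1

After press 2 at (2,1):
1 0 1 0
0 1 1 0
0 1 1 1
1 0 0 1

After press 3 at (1,0):
0 0 1 0
1 0 1 0
1 1 1 1
1 0 0 1

After press 4 at (1,2):
0 0 0 0
1 1 0 1
1 1 0 1
1 0 0 1

After press 5 at (1,0):
1 0 0 0
0 0 0 1
0 1 0 1
1 0 0 1

After press 6 at (3,0):
1 0 0 0
0 0 0 1
1 1 0 1
0 1 0 1

Lights still on: 7

Answer: no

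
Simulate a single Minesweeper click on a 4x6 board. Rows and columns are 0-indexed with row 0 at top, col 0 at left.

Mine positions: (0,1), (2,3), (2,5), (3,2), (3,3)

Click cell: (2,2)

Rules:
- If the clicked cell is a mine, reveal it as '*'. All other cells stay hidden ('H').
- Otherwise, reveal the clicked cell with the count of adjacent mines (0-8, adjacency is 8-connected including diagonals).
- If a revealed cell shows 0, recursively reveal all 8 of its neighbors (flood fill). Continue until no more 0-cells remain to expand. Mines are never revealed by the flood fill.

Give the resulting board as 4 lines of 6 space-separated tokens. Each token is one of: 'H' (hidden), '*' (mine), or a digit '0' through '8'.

H H H H H H
H H H H H H
H H 3 H H H
H H H H H H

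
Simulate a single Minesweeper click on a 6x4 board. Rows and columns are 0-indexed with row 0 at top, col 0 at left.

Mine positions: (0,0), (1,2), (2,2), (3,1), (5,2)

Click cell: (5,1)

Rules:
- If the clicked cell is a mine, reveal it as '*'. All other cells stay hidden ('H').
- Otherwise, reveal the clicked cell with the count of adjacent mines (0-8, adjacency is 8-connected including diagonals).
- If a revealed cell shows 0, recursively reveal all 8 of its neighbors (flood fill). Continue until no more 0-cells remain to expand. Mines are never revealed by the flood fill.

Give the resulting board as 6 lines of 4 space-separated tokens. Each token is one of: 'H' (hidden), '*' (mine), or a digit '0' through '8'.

H H H H
H H H H
H H H H
H H H H
H H H H
H 1 H H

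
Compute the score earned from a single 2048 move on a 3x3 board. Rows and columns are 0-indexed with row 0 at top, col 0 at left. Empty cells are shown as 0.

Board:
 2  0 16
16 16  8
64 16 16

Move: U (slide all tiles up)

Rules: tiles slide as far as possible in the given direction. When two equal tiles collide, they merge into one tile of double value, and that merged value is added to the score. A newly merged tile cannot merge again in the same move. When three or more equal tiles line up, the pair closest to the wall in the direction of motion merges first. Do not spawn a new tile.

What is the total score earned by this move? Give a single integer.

Answer: 32

Derivation:
Slide up:
col 0: [2, 16, 64] -> [2, 16, 64]  score +0 (running 0)
col 1: [0, 16, 16] -> [32, 0, 0]  score +32 (running 32)
col 2: [16, 8, 16] -> [16, 8, 16]  score +0 (running 32)
Board after move:
 2 32 16
16  0  8
64  0 16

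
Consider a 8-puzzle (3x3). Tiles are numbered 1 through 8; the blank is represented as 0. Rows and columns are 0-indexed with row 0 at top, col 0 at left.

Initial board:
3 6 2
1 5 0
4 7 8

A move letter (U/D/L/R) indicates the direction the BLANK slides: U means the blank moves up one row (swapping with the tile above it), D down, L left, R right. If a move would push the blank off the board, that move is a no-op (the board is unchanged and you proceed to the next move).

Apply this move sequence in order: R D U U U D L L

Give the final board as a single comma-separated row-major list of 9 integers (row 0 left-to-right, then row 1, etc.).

Answer: 3, 6, 2, 0, 1, 5, 4, 7, 8

Derivation:
After move 1 (R):
3 6 2
1 5 0
4 7 8

After move 2 (D):
3 6 2
1 5 8
4 7 0

After move 3 (U):
3 6 2
1 5 0
4 7 8

After move 4 (U):
3 6 0
1 5 2
4 7 8

After move 5 (U):
3 6 0
1 5 2
4 7 8

After move 6 (D):
3 6 2
1 5 0
4 7 8

After move 7 (L):
3 6 2
1 0 5
4 7 8

After move 8 (L):
3 6 2
0 1 5
4 7 8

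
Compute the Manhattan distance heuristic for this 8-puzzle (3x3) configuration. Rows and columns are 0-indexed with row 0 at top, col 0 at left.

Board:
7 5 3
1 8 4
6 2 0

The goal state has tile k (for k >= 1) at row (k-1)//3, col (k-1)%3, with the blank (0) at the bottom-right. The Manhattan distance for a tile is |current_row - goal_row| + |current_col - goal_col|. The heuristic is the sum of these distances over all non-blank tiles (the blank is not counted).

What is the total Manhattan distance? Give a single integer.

Answer: 12

Derivation:
Tile 7: (0,0)->(2,0) = 2
Tile 5: (0,1)->(1,1) = 1
Tile 3: (0,2)->(0,2) = 0
Tile 1: (1,0)->(0,0) = 1
Tile 8: (1,1)->(2,1) = 1
Tile 4: (1,2)->(1,0) = 2
Tile 6: (2,0)->(1,2) = 3
Tile 2: (2,1)->(0,1) = 2
Sum: 2 + 1 + 0 + 1 + 1 + 2 + 3 + 2 = 12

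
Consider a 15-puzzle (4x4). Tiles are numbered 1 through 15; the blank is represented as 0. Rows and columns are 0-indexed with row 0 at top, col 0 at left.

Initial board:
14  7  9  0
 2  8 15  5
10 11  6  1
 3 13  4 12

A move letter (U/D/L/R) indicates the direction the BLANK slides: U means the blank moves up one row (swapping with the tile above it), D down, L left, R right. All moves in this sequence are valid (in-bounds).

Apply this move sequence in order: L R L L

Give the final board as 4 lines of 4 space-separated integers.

After move 1 (L):
14  7  0  9
 2  8 15  5
10 11  6  1
 3 13  4 12

After move 2 (R):
14  7  9  0
 2  8 15  5
10 11  6  1
 3 13  4 12

After move 3 (L):
14  7  0  9
 2  8 15  5
10 11  6  1
 3 13  4 12

After move 4 (L):
14  0  7  9
 2  8 15  5
10 11  6  1
 3 13  4 12

Answer: 14  0  7  9
 2  8 15  5
10 11  6  1
 3 13  4 12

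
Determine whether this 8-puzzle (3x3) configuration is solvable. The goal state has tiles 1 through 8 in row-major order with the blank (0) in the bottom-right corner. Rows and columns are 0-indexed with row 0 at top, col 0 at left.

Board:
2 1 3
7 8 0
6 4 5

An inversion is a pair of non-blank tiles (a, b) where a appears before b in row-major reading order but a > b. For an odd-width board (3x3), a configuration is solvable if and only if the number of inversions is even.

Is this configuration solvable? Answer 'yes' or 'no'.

Inversions (pairs i<j in row-major order where tile[i] > tile[j] > 0): 9
9 is odd, so the puzzle is not solvable.

Answer: no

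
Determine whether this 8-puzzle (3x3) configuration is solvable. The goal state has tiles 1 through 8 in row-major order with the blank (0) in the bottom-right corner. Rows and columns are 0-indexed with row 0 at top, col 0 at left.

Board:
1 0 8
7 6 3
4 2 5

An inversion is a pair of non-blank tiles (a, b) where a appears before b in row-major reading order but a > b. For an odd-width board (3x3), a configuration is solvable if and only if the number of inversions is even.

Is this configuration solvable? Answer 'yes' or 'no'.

Inversions (pairs i<j in row-major order where tile[i] > tile[j] > 0): 17
17 is odd, so the puzzle is not solvable.

Answer: no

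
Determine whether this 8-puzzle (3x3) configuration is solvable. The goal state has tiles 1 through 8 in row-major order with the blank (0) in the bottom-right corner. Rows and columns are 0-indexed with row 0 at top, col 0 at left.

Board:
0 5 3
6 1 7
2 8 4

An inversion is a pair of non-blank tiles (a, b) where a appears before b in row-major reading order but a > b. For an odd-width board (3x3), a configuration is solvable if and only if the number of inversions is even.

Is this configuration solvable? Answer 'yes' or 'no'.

Inversions (pairs i<j in row-major order where tile[i] > tile[j] > 0): 12
12 is even, so the puzzle is solvable.

Answer: yes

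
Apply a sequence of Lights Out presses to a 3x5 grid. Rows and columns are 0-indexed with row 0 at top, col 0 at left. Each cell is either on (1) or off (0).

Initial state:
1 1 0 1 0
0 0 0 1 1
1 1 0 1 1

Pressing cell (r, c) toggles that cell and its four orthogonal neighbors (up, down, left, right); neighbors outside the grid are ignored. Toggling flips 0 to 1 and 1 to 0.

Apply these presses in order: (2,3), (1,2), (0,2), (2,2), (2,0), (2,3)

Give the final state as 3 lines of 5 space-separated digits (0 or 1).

Answer: 1 0 0 0 0
1 1 1 0 1
0 1 0 0 1

Derivation:
After press 1 at (2,3):
1 1 0 1 0
0 0 0 0 1
1 1 1 0 0

After press 2 at (1,2):
1 1 1 1 0
0 1 1 1 1
1 1 0 0 0

After press 3 at (0,2):
1 0 0 0 0
0 1 0 1 1
1 1 0 0 0

After press 4 at (2,2):
1 0 0 0 0
0 1 1 1 1
1 0 1 1 0

After press 5 at (2,0):
1 0 0 0 0
1 1 1 1 1
0 1 1 1 0

After press 6 at (2,3):
1 0 0 0 0
1 1 1 0 1
0 1 0 0 1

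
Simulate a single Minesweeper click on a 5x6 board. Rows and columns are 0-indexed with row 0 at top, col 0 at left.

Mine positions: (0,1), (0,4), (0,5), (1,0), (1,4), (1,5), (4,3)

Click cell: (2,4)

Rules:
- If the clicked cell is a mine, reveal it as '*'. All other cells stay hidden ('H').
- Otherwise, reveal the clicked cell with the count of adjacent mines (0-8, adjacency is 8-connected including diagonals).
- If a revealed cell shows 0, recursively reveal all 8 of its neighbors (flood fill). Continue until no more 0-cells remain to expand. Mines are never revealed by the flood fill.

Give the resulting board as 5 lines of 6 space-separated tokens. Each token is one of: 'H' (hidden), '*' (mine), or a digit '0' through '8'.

H H H H H H
H H H H H H
H H H H 2 H
H H H H H H
H H H H H H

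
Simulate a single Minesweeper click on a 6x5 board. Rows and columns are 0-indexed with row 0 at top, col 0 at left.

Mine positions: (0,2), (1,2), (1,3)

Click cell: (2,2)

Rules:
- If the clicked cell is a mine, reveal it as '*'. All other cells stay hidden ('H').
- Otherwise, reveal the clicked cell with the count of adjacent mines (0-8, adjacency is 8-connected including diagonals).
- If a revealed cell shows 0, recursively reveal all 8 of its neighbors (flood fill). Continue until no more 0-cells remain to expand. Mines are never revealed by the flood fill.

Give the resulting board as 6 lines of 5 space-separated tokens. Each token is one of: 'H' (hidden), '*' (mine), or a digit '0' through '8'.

H H H H H
H H H H H
H H 2 H H
H H H H H
H H H H H
H H H H H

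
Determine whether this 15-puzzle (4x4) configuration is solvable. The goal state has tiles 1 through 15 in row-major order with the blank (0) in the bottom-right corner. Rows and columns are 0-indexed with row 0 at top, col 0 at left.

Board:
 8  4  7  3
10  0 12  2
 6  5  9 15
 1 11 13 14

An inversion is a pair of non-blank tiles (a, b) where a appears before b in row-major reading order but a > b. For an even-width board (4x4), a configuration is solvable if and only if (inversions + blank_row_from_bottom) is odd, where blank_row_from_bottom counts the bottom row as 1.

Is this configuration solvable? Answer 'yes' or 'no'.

Inversions: 37
Blank is in row 1 (0-indexed from top), which is row 3 counting from the bottom (bottom = 1).
37 + 3 = 40, which is even, so the puzzle is not solvable.

Answer: no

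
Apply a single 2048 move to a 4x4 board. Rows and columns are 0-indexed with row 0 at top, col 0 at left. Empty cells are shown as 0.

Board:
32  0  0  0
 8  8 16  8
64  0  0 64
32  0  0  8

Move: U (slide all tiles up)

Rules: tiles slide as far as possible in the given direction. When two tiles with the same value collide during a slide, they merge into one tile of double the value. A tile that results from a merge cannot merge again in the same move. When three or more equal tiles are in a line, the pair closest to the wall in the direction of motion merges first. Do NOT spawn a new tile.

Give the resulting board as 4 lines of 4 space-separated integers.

Answer: 32  8 16  8
 8  0  0 64
64  0  0  8
32  0  0  0

Derivation:
Slide up:
col 0: [32, 8, 64, 32] -> [32, 8, 64, 32]
col 1: [0, 8, 0, 0] -> [8, 0, 0, 0]
col 2: [0, 16, 0, 0] -> [16, 0, 0, 0]
col 3: [0, 8, 64, 8] -> [8, 64, 8, 0]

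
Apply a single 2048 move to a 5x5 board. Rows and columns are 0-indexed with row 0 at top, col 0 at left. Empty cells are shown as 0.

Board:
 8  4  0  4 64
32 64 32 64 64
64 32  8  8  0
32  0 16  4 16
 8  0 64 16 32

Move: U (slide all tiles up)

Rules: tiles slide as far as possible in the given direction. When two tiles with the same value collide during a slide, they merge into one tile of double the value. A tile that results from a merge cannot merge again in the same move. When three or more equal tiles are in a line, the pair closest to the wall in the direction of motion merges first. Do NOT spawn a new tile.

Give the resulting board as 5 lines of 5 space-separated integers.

Slide up:
col 0: [8, 32, 64, 32, 8] -> [8, 32, 64, 32, 8]
col 1: [4, 64, 32, 0, 0] -> [4, 64, 32, 0, 0]
col 2: [0, 32, 8, 16, 64] -> [32, 8, 16, 64, 0]
col 3: [4, 64, 8, 4, 16] -> [4, 64, 8, 4, 16]
col 4: [64, 64, 0, 16, 32] -> [128, 16, 32, 0, 0]

Answer:   8   4  32   4 128
 32  64   8  64  16
 64  32  16   8  32
 32   0  64   4   0
  8   0   0  16   0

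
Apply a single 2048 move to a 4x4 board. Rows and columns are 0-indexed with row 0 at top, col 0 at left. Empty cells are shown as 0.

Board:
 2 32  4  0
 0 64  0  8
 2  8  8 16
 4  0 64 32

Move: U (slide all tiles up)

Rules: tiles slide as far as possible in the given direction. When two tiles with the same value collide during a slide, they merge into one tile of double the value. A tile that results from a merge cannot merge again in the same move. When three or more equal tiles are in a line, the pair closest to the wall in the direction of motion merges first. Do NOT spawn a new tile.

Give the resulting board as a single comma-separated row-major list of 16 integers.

Slide up:
col 0: [2, 0, 2, 4] -> [4, 4, 0, 0]
col 1: [32, 64, 8, 0] -> [32, 64, 8, 0]
col 2: [4, 0, 8, 64] -> [4, 8, 64, 0]
col 3: [0, 8, 16, 32] -> [8, 16, 32, 0]

Answer: 4, 32, 4, 8, 4, 64, 8, 16, 0, 8, 64, 32, 0, 0, 0, 0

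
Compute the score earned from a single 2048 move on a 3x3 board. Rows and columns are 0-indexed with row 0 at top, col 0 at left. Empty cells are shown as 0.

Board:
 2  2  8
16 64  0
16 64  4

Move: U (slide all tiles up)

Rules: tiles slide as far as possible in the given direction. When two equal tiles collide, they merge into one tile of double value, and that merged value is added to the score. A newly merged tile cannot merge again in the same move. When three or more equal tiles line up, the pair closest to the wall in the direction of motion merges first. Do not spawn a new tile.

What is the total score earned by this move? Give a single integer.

Slide up:
col 0: [2, 16, 16] -> [2, 32, 0]  score +32 (running 32)
col 1: [2, 64, 64] -> [2, 128, 0]  score +128 (running 160)
col 2: [8, 0, 4] -> [8, 4, 0]  score +0 (running 160)
Board after move:
  2   2   8
 32 128   4
  0   0   0

Answer: 160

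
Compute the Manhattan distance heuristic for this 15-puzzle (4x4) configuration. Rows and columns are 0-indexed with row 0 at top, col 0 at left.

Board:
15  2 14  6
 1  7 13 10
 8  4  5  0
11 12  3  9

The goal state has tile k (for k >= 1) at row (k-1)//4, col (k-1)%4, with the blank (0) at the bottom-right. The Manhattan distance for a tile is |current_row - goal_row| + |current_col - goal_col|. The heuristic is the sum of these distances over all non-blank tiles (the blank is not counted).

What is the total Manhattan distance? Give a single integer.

Tile 15: (0,0)->(3,2) = 5
Tile 2: (0,1)->(0,1) = 0
Tile 14: (0,2)->(3,1) = 4
Tile 6: (0,3)->(1,1) = 3
Tile 1: (1,0)->(0,0) = 1
Tile 7: (1,1)->(1,2) = 1
Tile 13: (1,2)->(3,0) = 4
Tile 10: (1,3)->(2,1) = 3
Tile 8: (2,0)->(1,3) = 4
Tile 4: (2,1)->(0,3) = 4
Tile 5: (2,2)->(1,0) = 3
Tile 11: (3,0)->(2,2) = 3
Tile 12: (3,1)->(2,3) = 3
Tile 3: (3,2)->(0,2) = 3
Tile 9: (3,3)->(2,0) = 4
Sum: 5 + 0 + 4 + 3 + 1 + 1 + 4 + 3 + 4 + 4 + 3 + 3 + 3 + 3 + 4 = 45

Answer: 45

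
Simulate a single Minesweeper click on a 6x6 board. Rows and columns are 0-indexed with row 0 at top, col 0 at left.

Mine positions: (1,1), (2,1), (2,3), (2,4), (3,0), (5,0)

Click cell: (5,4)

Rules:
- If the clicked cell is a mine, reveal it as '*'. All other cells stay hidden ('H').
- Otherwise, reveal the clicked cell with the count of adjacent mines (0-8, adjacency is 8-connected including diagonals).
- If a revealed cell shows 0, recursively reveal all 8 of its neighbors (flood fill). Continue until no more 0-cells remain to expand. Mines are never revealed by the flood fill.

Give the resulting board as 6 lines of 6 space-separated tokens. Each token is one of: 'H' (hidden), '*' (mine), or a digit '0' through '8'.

H H H H H H
H H H H H H
H H H H H H
H 2 2 2 2 1
H 2 0 0 0 0
H 1 0 0 0 0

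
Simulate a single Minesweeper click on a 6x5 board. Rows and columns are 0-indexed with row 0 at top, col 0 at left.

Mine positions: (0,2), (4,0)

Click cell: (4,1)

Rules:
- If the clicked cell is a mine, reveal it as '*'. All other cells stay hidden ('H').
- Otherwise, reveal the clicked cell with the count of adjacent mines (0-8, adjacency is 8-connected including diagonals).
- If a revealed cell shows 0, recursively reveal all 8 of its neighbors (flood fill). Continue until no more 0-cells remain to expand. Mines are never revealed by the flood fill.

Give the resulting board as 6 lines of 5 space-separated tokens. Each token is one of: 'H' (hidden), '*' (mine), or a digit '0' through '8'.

H H H H H
H H H H H
H H H H H
H H H H H
H 1 H H H
H H H H H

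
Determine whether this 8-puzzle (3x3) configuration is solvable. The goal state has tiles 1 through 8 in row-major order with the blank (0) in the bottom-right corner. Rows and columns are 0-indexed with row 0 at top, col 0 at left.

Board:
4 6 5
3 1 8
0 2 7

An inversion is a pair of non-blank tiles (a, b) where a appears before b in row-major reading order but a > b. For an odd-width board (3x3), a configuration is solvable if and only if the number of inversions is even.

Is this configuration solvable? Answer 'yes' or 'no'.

Answer: yes

Derivation:
Inversions (pairs i<j in row-major order where tile[i] > tile[j] > 0): 14
14 is even, so the puzzle is solvable.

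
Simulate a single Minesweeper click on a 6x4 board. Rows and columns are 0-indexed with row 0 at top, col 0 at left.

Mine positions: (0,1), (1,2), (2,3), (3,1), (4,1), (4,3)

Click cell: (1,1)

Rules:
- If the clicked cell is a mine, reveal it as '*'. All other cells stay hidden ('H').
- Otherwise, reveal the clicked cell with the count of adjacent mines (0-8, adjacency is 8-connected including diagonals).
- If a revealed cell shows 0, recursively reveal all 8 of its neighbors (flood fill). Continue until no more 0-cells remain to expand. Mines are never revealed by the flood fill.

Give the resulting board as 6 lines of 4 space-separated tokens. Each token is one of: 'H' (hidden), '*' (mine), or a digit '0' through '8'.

H H H H
H 2 H H
H H H H
H H H H
H H H H
H H H H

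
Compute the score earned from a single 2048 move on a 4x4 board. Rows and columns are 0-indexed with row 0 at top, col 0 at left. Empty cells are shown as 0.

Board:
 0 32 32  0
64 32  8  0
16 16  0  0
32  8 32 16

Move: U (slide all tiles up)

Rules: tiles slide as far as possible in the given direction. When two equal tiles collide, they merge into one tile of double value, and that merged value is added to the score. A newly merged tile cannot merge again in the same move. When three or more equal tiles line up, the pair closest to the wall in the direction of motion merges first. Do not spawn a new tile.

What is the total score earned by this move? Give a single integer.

Answer: 64

Derivation:
Slide up:
col 0: [0, 64, 16, 32] -> [64, 16, 32, 0]  score +0 (running 0)
col 1: [32, 32, 16, 8] -> [64, 16, 8, 0]  score +64 (running 64)
col 2: [32, 8, 0, 32] -> [32, 8, 32, 0]  score +0 (running 64)
col 3: [0, 0, 0, 16] -> [16, 0, 0, 0]  score +0 (running 64)
Board after move:
64 64 32 16
16 16  8  0
32  8 32  0
 0  0  0  0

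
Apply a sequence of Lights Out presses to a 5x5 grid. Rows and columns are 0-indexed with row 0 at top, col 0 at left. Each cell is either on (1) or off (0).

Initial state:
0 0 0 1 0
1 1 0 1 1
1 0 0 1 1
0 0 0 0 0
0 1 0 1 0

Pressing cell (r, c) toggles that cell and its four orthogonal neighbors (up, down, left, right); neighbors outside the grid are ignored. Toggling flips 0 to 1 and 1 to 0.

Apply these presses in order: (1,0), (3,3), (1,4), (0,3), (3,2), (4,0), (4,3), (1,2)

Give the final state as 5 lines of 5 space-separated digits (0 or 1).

Answer: 1 0 0 0 0
0 1 1 0 0
0 0 0 0 0
1 1 0 1 1
1 0 0 1 1

Derivation:
After press 1 at (1,0):
1 0 0 1 0
0 0 0 1 1
0 0 0 1 1
0 0 0 0 0
0 1 0 1 0

After press 2 at (3,3):
1 0 0 1 0
0 0 0 1 1
0 0 0 0 1
0 0 1 1 1
0 1 0 0 0

After press 3 at (1,4):
1 0 0 1 1
0 0 0 0 0
0 0 0 0 0
0 0 1 1 1
0 1 0 0 0

After press 4 at (0,3):
1 0 1 0 0
0 0 0 1 0
0 0 0 0 0
0 0 1 1 1
0 1 0 0 0

After press 5 at (3,2):
1 0 1 0 0
0 0 0 1 0
0 0 1 0 0
0 1 0 0 1
0 1 1 0 0

After press 6 at (4,0):
1 0 1 0 0
0 0 0 1 0
0 0 1 0 0
1 1 0 0 1
1 0 1 0 0

After press 7 at (4,3):
1 0 1 0 0
0 0 0 1 0
0 0 1 0 0
1 1 0 1 1
1 0 0 1 1

After press 8 at (1,2):
1 0 0 0 0
0 1 1 0 0
0 0 0 0 0
1 1 0 1 1
1 0 0 1 1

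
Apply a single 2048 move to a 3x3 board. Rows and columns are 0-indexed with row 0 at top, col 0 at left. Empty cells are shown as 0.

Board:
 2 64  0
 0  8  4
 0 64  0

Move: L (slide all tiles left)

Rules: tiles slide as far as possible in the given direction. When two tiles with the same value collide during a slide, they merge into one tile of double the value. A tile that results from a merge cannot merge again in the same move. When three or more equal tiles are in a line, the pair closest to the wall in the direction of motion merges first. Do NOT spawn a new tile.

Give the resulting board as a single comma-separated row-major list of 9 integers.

Answer: 2, 64, 0, 8, 4, 0, 64, 0, 0

Derivation:
Slide left:
row 0: [2, 64, 0] -> [2, 64, 0]
row 1: [0, 8, 4] -> [8, 4, 0]
row 2: [0, 64, 0] -> [64, 0, 0]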